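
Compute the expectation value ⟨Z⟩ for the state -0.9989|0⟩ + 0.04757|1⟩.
0.9955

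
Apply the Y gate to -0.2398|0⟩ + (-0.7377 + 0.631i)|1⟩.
(0.631 + 0.7377i)|0⟩ - 0.2398i|1⟩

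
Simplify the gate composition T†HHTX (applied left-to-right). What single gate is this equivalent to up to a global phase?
X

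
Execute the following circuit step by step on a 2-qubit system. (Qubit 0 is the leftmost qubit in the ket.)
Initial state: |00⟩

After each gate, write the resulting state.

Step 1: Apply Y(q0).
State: i|10⟩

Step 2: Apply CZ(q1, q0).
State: i|10⟩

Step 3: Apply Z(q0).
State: -i|10⟩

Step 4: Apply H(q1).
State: -(1/√2)i|10⟩ - (1/√2)i|11⟩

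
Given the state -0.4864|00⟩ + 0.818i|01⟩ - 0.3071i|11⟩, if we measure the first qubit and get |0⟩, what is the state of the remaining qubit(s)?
-0.5111|0⟩ + 0.8595i|1⟩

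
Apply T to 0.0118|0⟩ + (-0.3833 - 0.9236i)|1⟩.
0.0118|0⟩ + (0.382 - 0.9241i)|1⟩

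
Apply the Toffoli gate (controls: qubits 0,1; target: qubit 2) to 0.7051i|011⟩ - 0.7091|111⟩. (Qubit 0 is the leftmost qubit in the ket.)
0.7051i|011⟩ - 0.7091|110⟩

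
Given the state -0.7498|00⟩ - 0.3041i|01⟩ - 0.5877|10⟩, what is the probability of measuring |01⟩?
0.09248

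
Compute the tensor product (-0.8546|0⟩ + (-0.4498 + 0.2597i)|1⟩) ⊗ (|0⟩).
-0.8546|00⟩ + (-0.4498 + 0.2597i)|10⟩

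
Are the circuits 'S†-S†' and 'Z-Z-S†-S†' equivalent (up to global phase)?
Yes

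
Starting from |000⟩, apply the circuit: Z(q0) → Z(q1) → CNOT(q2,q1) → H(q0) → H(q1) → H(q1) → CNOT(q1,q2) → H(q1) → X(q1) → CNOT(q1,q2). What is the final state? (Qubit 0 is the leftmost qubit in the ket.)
1/2|000⟩ + 1/2|011⟩ + 1/2|100⟩ + 1/2|111⟩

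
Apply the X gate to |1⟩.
|0⟩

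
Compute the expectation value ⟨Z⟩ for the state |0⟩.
1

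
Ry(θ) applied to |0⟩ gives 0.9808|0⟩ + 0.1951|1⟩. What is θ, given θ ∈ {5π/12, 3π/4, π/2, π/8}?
π/8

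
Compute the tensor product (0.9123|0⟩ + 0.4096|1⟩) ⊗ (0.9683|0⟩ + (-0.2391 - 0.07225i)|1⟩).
0.8834|00⟩ + (-0.2181 - 0.06591i)|01⟩ + 0.3966|10⟩ + (-0.09794 - 0.02959i)|11⟩

amp(|b₁b₂…⟩) = product of the factor amplitudes for bits b₁, b₂, …; only kets whose every factor amplitude is nonzero survive.
|00⟩: (0.9123)(0.9683) = 0.8834
|01⟩: (0.9123)(-0.2391 - 0.07225i) = (-0.2181 - 0.06591i)
|10⟩: (0.4096)(0.9683) = 0.3966
|11⟩: (0.4096)(-0.2391 - 0.07225i) = (-0.09794 - 0.02959i)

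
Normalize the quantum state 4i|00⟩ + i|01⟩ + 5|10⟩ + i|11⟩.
0.61i|00⟩ + 0.1525i|01⟩ + 0.7625|10⟩ + 0.1525i|11⟩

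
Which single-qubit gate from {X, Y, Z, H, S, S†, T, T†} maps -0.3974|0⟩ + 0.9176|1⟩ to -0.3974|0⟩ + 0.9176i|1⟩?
S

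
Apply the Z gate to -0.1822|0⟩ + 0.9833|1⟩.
-0.1822|0⟩ - 0.9833|1⟩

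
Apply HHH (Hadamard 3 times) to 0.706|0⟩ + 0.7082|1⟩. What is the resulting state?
|0⟩ - 0.001556|1⟩

H² = I, so H^3 = H: a single Hadamard. With (a, b) = (0.706, 0.7082), H gives ((a + b)/√2, (a − b)/√2) = (1, -0.001556).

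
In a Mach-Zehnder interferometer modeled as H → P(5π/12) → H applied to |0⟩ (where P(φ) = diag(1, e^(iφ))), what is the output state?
(0.6294 + 0.483i)|0⟩ + (0.3706 - 0.483i)|1⟩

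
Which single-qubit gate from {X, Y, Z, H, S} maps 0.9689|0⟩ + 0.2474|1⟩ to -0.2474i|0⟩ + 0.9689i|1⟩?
Y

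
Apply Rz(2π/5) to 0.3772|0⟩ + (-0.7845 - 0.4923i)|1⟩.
(0.3052 - 0.2217i)|0⟩ + (-0.3453 - 0.8594i)|1⟩

Rz(2π/5) = [[e^(−iθ/2), 0], [0, e^(iθ/2)]] with e^(±iθ/2) = cos(θ/2) ± i·sin(θ/2); θ = 2π/5, cos(θ/2) ≈ 0.809017, sin(θ/2) ≈ 0.587785.
With a = amp(|0⟩) = 0.3772 and b = amp(|1⟩) = (-0.7845 - 0.4923i):
new amp(|0⟩) = (0.809017 - 0.587785i)·a = (0.3052 - 0.2217i)
new amp(|1⟩) = (0.809017 + 0.587785i)·b = (-0.3453 - 0.8594i)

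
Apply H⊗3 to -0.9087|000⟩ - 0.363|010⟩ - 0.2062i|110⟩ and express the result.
(-0.4496 - 0.0729i)|000⟩ + (-0.4496 - 0.0729i)|001⟩ + (-0.1929 + 0.0729i)|010⟩ + (-0.1929 + 0.0729i)|011⟩ + (-0.4496 + 0.0729i)|100⟩ + (-0.4496 + 0.0729i)|101⟩ + (-0.1929 - 0.0729i)|110⟩ + (-0.1929 - 0.0729i)|111⟩

H⊗3 gives amp(|y⟩) = (1/2√2) Σ_x (−1)^(x·y) amp(|x⟩), where x·y is the number of positions in which both x and y have a 1.
|000⟩: (-0.9087 - 0.363 - 0.2062i)/(2√2) = (-0.4496 - 0.0729i)
|001⟩: (-0.9087 - 0.363 - 0.2062i)/(2√2) = (-0.4496 - 0.0729i)
|010⟩: (-0.9087 + 0.363 + 0.2062i)/(2√2) = (-0.1929 + 0.0729i)
|011⟩: (-0.9087 + 0.363 + 0.2062i)/(2√2) = (-0.1929 + 0.0729i)
|100⟩: (-0.9087 - 0.363 + 0.2062i)/(2√2) = (-0.4496 + 0.0729i)
|101⟩: (-0.9087 - 0.363 + 0.2062i)/(2√2) = (-0.4496 + 0.0729i)
|110⟩: (-0.9087 + 0.363 - 0.2062i)/(2√2) = (-0.1929 - 0.0729i)
|111⟩: (-0.9087 + 0.363 - 0.2062i)/(2√2) = (-0.1929 - 0.0729i)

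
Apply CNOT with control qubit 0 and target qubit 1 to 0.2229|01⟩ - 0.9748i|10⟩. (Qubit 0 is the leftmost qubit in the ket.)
0.2229|01⟩ - 0.9748i|11⟩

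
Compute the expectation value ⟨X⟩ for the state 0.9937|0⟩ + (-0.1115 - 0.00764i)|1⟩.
-0.2216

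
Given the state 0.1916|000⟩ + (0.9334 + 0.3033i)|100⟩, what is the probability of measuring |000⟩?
0.03671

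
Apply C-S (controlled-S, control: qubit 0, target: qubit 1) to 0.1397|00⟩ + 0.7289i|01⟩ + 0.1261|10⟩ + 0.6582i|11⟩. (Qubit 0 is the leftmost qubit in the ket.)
0.1397|00⟩ + 0.7289i|01⟩ + 0.1261|10⟩ - 0.6582|11⟩

C-S leaves the control-|0⟩ kets |00⟩, |01⟩ unchanged and applies S to qubit 1 on the control-|1⟩ pair (|10⟩, |11⟩).
S = [[1, 0], [0, i]].
With a = amp(|10⟩) = 0.1261 and b = amp(|11⟩) = 0.6582i:
new amp(|10⟩) = (1)·a = 0.1261
new amp(|11⟩) = (i)·b = -0.6582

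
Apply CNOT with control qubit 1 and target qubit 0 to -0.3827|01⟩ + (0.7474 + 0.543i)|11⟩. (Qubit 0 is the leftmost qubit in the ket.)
(0.7474 + 0.543i)|01⟩ - 0.3827|11⟩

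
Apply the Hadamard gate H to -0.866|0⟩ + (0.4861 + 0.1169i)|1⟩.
(-0.2686 + 0.08266i)|0⟩ + (-0.9561 - 0.08266i)|1⟩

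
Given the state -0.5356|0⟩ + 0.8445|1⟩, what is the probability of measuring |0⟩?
0.2869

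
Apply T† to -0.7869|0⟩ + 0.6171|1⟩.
-0.7869|0⟩ + (0.4364 - 0.4364i)|1⟩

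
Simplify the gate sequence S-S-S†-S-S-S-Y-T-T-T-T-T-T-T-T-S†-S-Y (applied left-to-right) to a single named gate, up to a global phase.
I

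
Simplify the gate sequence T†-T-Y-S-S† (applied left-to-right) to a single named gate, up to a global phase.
Y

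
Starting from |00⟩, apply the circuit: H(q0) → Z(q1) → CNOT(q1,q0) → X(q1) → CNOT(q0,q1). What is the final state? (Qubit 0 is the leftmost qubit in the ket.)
1/√2|01⟩ + 1/√2|10⟩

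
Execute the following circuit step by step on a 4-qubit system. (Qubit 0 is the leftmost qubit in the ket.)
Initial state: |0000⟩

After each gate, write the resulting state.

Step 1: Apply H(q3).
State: 1/√2|0000⟩ + 1/√2|0001⟩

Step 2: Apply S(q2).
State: 1/√2|0000⟩ + 1/√2|0001⟩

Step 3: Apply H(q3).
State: |0000⟩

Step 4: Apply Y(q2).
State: i|0010⟩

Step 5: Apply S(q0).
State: i|0010⟩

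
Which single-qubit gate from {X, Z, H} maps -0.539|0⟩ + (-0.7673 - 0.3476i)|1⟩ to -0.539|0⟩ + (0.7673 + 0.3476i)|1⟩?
Z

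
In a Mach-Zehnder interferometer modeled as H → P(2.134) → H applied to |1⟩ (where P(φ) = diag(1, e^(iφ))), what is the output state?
(0.7669 - 0.4228i)|0⟩ + (0.2331 + 0.4228i)|1⟩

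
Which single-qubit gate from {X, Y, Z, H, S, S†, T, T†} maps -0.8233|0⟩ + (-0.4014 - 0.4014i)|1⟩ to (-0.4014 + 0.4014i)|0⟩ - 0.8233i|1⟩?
Y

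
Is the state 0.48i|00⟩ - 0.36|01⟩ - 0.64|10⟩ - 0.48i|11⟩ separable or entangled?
Separable

Writing the state as a|00⟩ + b|01⟩ + c|10⟩ + d|11⟩, it is a product state iff ad − bc = 0.
Here (a, b, c, d) = (0.48i, -0.36, -0.64, -0.48i): ad − bc = (0.48i)(-0.48i) − (-0.36)(-0.64) = 0, so the state is separable.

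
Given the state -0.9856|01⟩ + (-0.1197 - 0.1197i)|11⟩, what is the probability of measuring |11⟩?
0.02866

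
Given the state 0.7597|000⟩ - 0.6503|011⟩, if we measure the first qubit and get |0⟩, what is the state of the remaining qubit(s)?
0.7597|00⟩ - 0.6503|11⟩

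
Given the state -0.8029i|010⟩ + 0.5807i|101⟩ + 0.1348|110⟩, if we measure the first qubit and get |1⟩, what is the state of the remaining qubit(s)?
0.9741i|01⟩ + 0.2261|10⟩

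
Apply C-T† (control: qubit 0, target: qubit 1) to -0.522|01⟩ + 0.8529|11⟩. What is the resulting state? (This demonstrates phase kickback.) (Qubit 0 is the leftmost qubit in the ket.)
-0.522|01⟩ + (0.6031 - 0.6031i)|11⟩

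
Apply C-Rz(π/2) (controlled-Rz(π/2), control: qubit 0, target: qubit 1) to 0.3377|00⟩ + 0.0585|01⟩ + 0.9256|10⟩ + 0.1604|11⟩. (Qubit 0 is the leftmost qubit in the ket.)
0.3377|00⟩ + 0.0585|01⟩ + (0.6545 - 0.6545i)|10⟩ + (0.1134 + 0.1134i)|11⟩

C-Rz(π/2) leaves the control-|0⟩ kets |00⟩, |01⟩ unchanged and applies Rz(π/2) to qubit 1 on the control-|1⟩ pair (|10⟩, |11⟩).
Rz(π/2) = [[e^(−iθ/2), 0], [0, e^(iθ/2)]] with e^(±iθ/2) = cos(θ/2) ± i·sin(θ/2); θ = π/2, cos(θ/2) ≈ 0.707107, sin(θ/2) ≈ 0.707107.
With a = amp(|10⟩) = 0.9256 and b = amp(|11⟩) = 0.1604:
new amp(|10⟩) = (0.707107 - 0.707107i)·a = (0.6545 - 0.6545i)
new amp(|11⟩) = (0.707107 + 0.707107i)·b = (0.1134 + 0.1134i)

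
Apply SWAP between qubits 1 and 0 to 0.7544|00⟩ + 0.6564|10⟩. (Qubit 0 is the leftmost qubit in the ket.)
0.7544|00⟩ + 0.6564|01⟩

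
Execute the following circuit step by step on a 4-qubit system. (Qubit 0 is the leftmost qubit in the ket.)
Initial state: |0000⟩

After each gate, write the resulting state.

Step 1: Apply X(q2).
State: |0010⟩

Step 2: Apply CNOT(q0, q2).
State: |0010⟩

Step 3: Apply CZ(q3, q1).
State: |0010⟩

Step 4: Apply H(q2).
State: 1/√2|0000⟩ - 1/√2|0010⟩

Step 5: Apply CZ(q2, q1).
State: 1/√2|0000⟩ - 1/√2|0010⟩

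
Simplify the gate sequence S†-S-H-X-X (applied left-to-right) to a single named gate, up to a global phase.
H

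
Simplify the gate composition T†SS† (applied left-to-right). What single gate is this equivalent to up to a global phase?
T†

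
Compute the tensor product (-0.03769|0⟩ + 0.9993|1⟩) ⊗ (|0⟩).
-0.03769|00⟩ + 0.9993|10⟩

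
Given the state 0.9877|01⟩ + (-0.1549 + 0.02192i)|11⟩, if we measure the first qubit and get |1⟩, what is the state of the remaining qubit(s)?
(-0.9901 + 0.1401i)|1⟩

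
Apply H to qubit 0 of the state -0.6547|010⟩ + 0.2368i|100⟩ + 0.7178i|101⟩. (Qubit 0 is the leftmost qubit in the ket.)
0.1674i|000⟩ + 0.5076i|001⟩ - 0.4629|010⟩ - 0.1674i|100⟩ - 0.5076i|101⟩ - 0.4629|110⟩

H on qubit 0 mixes each pair of kets that differ only in qubit 0: amplitudes (a, b) of (|…0…⟩, |…1…⟩) become ((a + b)/√2, (a − b)/√2). Kets absent from the input have amplitude 0.
(|000⟩, |100⟩): (a, b) = (0, 0.2368i) → (0.1674i, -0.1674i)
(|001⟩, |101⟩): (a, b) = (0, 0.7178i) → (0.5076i, -0.5076i)
(|010⟩, |110⟩): (a, b) = (-0.6547, 0) → (-0.4629, -0.4629)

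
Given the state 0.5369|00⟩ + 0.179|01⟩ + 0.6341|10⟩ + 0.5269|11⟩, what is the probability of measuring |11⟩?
0.2776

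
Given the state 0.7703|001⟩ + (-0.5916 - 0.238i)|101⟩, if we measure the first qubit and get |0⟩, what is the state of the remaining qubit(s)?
|01⟩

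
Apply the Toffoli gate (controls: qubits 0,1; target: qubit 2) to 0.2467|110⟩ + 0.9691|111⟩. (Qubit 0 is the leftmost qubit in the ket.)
0.9691|110⟩ + 0.2467|111⟩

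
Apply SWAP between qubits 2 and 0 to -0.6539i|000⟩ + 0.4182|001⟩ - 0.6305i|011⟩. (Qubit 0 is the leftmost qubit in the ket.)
-0.6539i|000⟩ + 0.4182|100⟩ - 0.6305i|110⟩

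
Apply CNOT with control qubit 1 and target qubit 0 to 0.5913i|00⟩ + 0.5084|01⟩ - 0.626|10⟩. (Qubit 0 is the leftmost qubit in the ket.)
0.5913i|00⟩ - 0.626|10⟩ + 0.5084|11⟩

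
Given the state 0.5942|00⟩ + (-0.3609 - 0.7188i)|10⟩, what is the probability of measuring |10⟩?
0.6469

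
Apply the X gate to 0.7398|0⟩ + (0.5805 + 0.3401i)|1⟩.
(0.5805 + 0.3401i)|0⟩ + 0.7398|1⟩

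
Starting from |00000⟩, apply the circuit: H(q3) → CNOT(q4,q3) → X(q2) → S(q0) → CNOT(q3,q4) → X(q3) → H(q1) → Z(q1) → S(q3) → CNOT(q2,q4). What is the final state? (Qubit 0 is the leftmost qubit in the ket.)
1/2|00100⟩ + (1/2)i|00111⟩ - 1/2|01100⟩ - (1/2)i|01111⟩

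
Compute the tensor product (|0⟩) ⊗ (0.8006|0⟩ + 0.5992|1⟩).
0.8006|00⟩ + 0.5992|01⟩

amp(|b₁b₂…⟩) = product of the factor amplitudes for bits b₁, b₂, …; only kets whose every factor amplitude is nonzero survive.
|00⟩: (1)(0.8006) = 0.8006
|01⟩: (1)(0.5992) = 0.5992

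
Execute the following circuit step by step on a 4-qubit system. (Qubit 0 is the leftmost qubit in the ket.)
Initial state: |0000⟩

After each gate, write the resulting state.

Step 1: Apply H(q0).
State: 1/√2|0000⟩ + 1/√2|1000⟩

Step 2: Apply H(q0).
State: |0000⟩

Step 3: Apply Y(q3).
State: i|0001⟩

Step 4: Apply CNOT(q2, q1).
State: i|0001⟩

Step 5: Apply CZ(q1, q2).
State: i|0001⟩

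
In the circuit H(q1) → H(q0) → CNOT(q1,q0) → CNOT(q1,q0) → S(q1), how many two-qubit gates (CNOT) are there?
2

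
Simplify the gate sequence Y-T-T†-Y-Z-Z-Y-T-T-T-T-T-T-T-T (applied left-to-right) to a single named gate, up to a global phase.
Y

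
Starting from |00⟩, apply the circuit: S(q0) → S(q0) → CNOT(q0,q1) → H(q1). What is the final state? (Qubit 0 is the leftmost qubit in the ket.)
1/√2|00⟩ + 1/√2|01⟩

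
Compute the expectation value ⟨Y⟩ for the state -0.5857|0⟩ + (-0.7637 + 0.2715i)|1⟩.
-0.318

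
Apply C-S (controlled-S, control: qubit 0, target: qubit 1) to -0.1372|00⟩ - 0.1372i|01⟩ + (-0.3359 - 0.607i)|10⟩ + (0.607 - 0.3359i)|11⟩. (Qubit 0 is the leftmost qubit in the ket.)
-0.1372|00⟩ - 0.1372i|01⟩ + (-0.3359 - 0.607i)|10⟩ + (0.3359 + 0.607i)|11⟩

C-S leaves the control-|0⟩ kets |00⟩, |01⟩ unchanged and applies S to qubit 1 on the control-|1⟩ pair (|10⟩, |11⟩).
S = [[1, 0], [0, i]].
With a = amp(|10⟩) = (-0.3359 - 0.607i) and b = amp(|11⟩) = (0.607 - 0.3359i):
new amp(|10⟩) = (1)·a = (-0.3359 - 0.607i)
new amp(|11⟩) = (i)·b = (0.3359 + 0.607i)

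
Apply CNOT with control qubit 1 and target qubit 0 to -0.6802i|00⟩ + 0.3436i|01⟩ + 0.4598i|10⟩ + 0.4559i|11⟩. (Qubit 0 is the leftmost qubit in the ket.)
-0.6802i|00⟩ + 0.4559i|01⟩ + 0.4598i|10⟩ + 0.3436i|11⟩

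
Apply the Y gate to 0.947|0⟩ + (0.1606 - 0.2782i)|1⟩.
(-0.2782 - 0.1606i)|0⟩ + 0.947i|1⟩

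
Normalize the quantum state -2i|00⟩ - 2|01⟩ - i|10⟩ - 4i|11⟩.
-0.4i|00⟩ - 0.4|01⟩ - 0.2i|10⟩ - 0.8i|11⟩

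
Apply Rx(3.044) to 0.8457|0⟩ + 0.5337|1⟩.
(0.04125 - 0.5331i)|0⟩ + (0.02603 - 0.8447i)|1⟩

Rx(3.044) = [[cos(θ/2), −i·sin(θ/2)], [−i·sin(θ/2), cos(θ/2)]]; θ = 3.044, cos(θ/2) ≈ 0.048777, sin(θ/2) ≈ 0.99881.
With a = amp(|0⟩) = 0.8457 and b = amp(|1⟩) = 0.5337:
new amp(|0⟩) = (0.048777)·a + (-0.99881i)·b = (0.04125 - 0.5331i)
new amp(|1⟩) = (-0.99881i)·a + (0.048777)·b = (0.02603 - 0.8447i)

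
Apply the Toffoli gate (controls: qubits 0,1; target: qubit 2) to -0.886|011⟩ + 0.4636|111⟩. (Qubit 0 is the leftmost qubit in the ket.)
-0.886|011⟩ + 0.4636|110⟩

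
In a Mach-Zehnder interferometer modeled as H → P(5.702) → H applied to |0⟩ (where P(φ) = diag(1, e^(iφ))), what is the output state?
(0.9179 - 0.2745i)|0⟩ + (0.08209 + 0.2745i)|1⟩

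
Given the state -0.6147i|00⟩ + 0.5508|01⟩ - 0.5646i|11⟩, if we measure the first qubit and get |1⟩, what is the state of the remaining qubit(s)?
-i|1⟩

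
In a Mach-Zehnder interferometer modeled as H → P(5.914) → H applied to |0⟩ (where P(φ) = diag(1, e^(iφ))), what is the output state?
(0.9663 - 0.1804i)|0⟩ + (0.03369 + 0.1804i)|1⟩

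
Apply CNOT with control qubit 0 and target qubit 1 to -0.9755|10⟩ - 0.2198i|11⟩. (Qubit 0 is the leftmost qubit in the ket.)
-0.2198i|10⟩ - 0.9755|11⟩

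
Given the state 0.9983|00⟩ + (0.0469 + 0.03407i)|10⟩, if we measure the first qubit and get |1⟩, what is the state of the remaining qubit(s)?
(0.8091 + 0.5877i)|0⟩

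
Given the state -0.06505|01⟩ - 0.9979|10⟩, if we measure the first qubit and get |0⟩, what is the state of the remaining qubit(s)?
-|1⟩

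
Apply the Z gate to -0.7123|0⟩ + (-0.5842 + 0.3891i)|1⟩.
-0.7123|0⟩ + (0.5842 - 0.3891i)|1⟩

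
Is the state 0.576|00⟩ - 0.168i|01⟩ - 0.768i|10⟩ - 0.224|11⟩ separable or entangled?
Separable

Writing the state as a|00⟩ + b|01⟩ + c|10⟩ + d|11⟩, it is a product state iff ad − bc = 0.
Here (a, b, c, d) = (0.576, -0.168i, -0.768i, -0.224): ad − bc = (0.576)(-0.224) − (-0.168i)(-0.768i) = 0, so the state is separable.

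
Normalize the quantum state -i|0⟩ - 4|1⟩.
-0.2425i|0⟩ - 0.9701|1⟩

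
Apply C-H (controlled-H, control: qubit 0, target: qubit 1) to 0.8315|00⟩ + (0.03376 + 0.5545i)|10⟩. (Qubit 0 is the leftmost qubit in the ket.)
0.8315|00⟩ + (0.02387 + 0.3921i)|10⟩ + (0.02387 + 0.3921i)|11⟩

C-H leaves the control-|0⟩ kets |00⟩, |01⟩ unchanged and applies H to qubit 1 on the control-|1⟩ pair (|10⟩, |11⟩).
H = [[1/√2, 1/√2], [1/√2, -1/√2]].
With a = amp(|10⟩) = (0.03376 + 0.5545i) and b = amp(|11⟩) = 0:
new amp(|10⟩) = (1/√2)·a + (1/√2)·b = (0.02387 + 0.3921i)
new amp(|11⟩) = (1/√2)·a + (-1/√2)·b = (0.02387 + 0.3921i)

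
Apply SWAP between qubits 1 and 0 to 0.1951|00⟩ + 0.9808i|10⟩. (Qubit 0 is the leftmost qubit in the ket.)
0.1951|00⟩ + 0.9808i|01⟩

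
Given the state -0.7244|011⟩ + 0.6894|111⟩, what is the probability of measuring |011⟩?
0.5248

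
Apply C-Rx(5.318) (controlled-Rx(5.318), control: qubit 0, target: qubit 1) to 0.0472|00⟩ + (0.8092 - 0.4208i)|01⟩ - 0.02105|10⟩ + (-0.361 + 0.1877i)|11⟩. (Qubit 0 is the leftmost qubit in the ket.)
0.0472|00⟩ + (0.8092 - 0.4208i)|01⟩ + (0.1058 + 0.1675i)|10⟩ + (0.3198 - 0.1565i)|11⟩

C-Rx(5.318) leaves the control-|0⟩ kets |00⟩, |01⟩ unchanged and applies Rx(5.318) to qubit 1 on the control-|1⟩ pair (|10⟩, |11⟩).
Rx(5.318) = [[cos(θ/2), −i·sin(θ/2)], [−i·sin(θ/2), cos(θ/2)]]; θ = 5.318, cos(θ/2) ≈ -0.885795, sin(θ/2) ≈ 0.464077.
With a = amp(|10⟩) = -0.02105 and b = amp(|11⟩) = (-0.361 + 0.1877i):
new amp(|10⟩) = (-0.885795)·a + (-0.464077i)·b = (0.1058 + 0.1675i)
new amp(|11⟩) = (-0.464077i)·a + (-0.885795)·b = (0.3198 - 0.1565i)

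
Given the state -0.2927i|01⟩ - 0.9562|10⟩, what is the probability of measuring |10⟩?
0.9143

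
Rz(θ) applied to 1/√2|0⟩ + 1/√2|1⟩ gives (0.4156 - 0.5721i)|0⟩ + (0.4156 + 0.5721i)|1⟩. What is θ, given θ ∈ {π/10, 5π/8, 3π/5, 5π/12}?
3π/5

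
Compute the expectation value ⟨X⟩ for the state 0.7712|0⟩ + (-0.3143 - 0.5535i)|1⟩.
-0.4848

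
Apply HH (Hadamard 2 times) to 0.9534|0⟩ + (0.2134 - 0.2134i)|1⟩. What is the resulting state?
0.9534|0⟩ + (0.2134 - 0.2134i)|1⟩

H² = I, so an even number of Hadamards cancels: H^2 = I and the state is unchanged.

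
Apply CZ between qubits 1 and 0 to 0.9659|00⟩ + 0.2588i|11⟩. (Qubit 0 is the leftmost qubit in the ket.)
0.9659|00⟩ - 0.2588i|11⟩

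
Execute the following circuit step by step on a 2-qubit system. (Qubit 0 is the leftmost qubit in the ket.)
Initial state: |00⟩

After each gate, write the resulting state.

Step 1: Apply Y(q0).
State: i|10⟩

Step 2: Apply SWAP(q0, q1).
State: i|01⟩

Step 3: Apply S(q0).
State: i|01⟩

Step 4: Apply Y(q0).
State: -|11⟩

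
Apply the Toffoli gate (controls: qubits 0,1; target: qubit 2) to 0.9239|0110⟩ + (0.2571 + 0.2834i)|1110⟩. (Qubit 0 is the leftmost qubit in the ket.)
0.9239|0110⟩ + (0.2571 + 0.2834i)|1100⟩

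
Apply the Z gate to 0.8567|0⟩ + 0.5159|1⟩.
0.8567|0⟩ - 0.5159|1⟩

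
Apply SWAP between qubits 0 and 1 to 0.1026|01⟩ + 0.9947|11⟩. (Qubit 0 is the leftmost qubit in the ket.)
0.1026|10⟩ + 0.9947|11⟩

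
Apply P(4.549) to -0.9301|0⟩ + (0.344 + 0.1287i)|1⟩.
-0.9301|0⟩ + (0.07103 - 0.3604i)|1⟩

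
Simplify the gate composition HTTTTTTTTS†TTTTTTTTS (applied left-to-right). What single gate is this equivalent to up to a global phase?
H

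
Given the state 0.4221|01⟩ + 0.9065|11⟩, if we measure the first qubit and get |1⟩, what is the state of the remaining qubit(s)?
|1⟩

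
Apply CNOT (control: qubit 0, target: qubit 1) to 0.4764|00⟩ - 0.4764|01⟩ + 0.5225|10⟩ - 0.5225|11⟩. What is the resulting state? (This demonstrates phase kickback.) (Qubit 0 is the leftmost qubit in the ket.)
0.4764|00⟩ - 0.4764|01⟩ - 0.5225|10⟩ + 0.5225|11⟩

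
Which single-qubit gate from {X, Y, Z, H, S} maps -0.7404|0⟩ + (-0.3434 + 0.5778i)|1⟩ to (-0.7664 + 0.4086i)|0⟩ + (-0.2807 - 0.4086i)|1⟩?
H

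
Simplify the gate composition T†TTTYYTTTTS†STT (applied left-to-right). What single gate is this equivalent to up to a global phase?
I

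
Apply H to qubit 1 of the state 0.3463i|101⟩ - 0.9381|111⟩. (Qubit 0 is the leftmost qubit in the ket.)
(-0.6633 + 0.2449i)|101⟩ + (0.6633 + 0.2449i)|111⟩

H on qubit 1 mixes each pair of kets that differ only in qubit 1: amplitudes (a, b) of (|…0…⟩, |…1…⟩) become ((a + b)/√2, (a − b)/√2). Kets absent from the input have amplitude 0.
(|101⟩, |111⟩): (a, b) = (0.3463i, -0.9381) → ((-0.6633 + 0.2449i), (0.6633 + 0.2449i))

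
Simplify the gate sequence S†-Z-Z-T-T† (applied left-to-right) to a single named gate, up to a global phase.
S†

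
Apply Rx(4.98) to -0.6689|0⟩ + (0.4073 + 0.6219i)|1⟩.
(0.909 - 0.247i)|0⟩ + (-0.3239 - 0.08883i)|1⟩

Rx(4.98) = [[cos(θ/2), −i·sin(θ/2)], [−i·sin(θ/2), cos(θ/2)]]; θ = 4.98, cos(θ/2) ≈ -0.795119, sin(θ/2) ≈ 0.606454.
With a = amp(|0⟩) = -0.6689 and b = amp(|1⟩) = (0.4073 + 0.6219i):
new amp(|0⟩) = (-0.795119)·a + (-0.606454i)·b = (0.909 - 0.247i)
new amp(|1⟩) = (-0.606454i)·a + (-0.795119)·b = (-0.3239 - 0.08883i)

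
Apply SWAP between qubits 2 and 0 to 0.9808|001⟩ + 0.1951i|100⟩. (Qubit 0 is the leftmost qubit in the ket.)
0.1951i|001⟩ + 0.9808|100⟩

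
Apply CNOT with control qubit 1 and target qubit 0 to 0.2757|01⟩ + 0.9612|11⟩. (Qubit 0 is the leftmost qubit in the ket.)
0.9612|01⟩ + 0.2757|11⟩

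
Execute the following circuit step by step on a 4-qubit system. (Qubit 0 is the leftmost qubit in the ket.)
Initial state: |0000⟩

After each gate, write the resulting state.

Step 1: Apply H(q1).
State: 1/√2|0000⟩ + 1/√2|0100⟩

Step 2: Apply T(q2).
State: 1/√2|0000⟩ + 1/√2|0100⟩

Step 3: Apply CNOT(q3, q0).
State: 1/√2|0000⟩ + 1/√2|0100⟩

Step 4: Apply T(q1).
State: 1/√2|0000⟩ + (1/2 + (1/2)i)|0100⟩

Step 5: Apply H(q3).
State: 1/2|0000⟩ + 1/2|0001⟩ + (1/√8 + (1/√8)i)|0100⟩ + (1/√8 + (1/√8)i)|0101⟩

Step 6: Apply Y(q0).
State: (1/2)i|1000⟩ + (1/2)i|1001⟩ + (-1/√8 + (1/√8)i)|1100⟩ + (-1/√8 + (1/√8)i)|1101⟩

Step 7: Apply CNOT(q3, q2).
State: (1/2)i|1000⟩ + (1/2)i|1011⟩ + (-1/√8 + (1/√8)i)|1100⟩ + (-1/√8 + (1/√8)i)|1111⟩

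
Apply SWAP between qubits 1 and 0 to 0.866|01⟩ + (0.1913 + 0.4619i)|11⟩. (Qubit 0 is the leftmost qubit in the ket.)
0.866|10⟩ + (0.1913 + 0.4619i)|11⟩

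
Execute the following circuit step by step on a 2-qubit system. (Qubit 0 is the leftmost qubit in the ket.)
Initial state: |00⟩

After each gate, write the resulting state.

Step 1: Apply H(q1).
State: 1/√2|00⟩ + 1/√2|01⟩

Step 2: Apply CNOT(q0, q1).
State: 1/√2|00⟩ + 1/√2|01⟩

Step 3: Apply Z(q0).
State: 1/√2|00⟩ + 1/√2|01⟩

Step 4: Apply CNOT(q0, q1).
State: 1/√2|00⟩ + 1/√2|01⟩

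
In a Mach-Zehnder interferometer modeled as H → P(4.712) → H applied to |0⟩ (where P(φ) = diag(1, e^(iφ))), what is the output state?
(0.4998 - 0.5i)|0⟩ + (0.5002 + 0.5i)|1⟩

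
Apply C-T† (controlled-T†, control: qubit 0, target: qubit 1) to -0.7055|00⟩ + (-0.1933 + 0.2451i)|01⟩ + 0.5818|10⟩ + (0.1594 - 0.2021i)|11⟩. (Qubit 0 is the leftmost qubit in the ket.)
-0.7055|00⟩ + (-0.1933 + 0.2451i)|01⟩ + 0.5818|10⟩ + (-0.03019 - 0.2556i)|11⟩

C-T† leaves the control-|0⟩ kets |00⟩, |01⟩ unchanged and applies T† to qubit 1 on the control-|1⟩ pair (|10⟩, |11⟩).
T† = [[1, 0], [0, (1/√2 - (1/√2)i)]].
With a = amp(|10⟩) = 0.5818 and b = amp(|11⟩) = (0.1594 - 0.2021i):
new amp(|10⟩) = (1)·a = 0.5818
new amp(|11⟩) = (1/√2 - (1/√2)i)·b = (-0.03019 - 0.2556i)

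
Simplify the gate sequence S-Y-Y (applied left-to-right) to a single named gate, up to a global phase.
S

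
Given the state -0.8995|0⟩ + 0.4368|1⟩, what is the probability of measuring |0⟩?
0.8091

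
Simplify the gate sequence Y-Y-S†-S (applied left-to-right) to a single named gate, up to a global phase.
I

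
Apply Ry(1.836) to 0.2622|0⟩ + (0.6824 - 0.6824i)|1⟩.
(-0.3828 + 0.5421i)|0⟩ + (0.6228 - 0.4145i)|1⟩

Ry(1.836) = [[cos(θ/2), −sin(θ/2)], [sin(θ/2), cos(θ/2)]]; θ = 1.836, cos(θ/2) ≈ 0.60741, sin(θ/2) ≈ 0.794388.
With a = amp(|0⟩) = 0.2622 and b = amp(|1⟩) = (0.6824 - 0.6824i):
new amp(|0⟩) = (0.60741)·a + (-0.794388)·b = (-0.3828 + 0.5421i)
new amp(|1⟩) = (0.794388)·a + (0.60741)·b = (0.6228 - 0.4145i)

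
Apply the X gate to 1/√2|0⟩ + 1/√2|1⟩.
1/√2|0⟩ + 1/√2|1⟩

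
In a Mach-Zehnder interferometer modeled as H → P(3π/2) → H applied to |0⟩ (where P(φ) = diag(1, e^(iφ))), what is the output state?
(1/2 - (1/2)i)|0⟩ + (1/2 + (1/2)i)|1⟩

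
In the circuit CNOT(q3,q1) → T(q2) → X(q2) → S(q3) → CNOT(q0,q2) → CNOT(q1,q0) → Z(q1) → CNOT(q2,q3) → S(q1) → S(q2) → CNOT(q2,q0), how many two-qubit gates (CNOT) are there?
5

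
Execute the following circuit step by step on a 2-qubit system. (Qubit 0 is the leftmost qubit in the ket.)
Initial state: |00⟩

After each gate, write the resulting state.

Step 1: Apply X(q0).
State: |10⟩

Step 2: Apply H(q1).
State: 1/√2|10⟩ + 1/√2|11⟩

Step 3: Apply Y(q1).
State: -(1/√2)i|10⟩ + (1/√2)i|11⟩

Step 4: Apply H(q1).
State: -i|11⟩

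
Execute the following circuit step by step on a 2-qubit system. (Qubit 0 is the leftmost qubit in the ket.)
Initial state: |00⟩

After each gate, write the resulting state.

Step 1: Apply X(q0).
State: |10⟩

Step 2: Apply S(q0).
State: i|10⟩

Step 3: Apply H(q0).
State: (1/√2)i|00⟩ - (1/√2)i|10⟩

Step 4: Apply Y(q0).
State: -1/√2|00⟩ - 1/√2|10⟩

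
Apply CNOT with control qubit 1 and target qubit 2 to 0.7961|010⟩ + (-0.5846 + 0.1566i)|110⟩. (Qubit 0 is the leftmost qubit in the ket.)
0.7961|011⟩ + (-0.5846 + 0.1566i)|111⟩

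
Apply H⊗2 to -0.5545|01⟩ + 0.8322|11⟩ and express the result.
0.1389|00⟩ - 0.1389|01⟩ - 0.6934|10⟩ + 0.6934|11⟩

H⊗2 gives amp(|y⟩) = (1/2) Σ_x (−1)^(x·y) amp(|x⟩), where x·y is the number of positions in which both x and y have a 1.
|00⟩: (-0.5545 + 0.8322)/2 = 0.1389
|01⟩: (0.5545 - 0.8322)/2 = -0.1389
|10⟩: (-0.5545 - 0.8322)/2 = -0.6934
|11⟩: (0.5545 + 0.8322)/2 = 0.6934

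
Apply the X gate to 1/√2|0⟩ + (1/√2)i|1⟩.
(1/√2)i|0⟩ + 1/√2|1⟩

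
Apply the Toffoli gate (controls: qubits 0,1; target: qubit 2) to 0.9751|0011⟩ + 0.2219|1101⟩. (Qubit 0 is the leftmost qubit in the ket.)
0.9751|0011⟩ + 0.2219|1111⟩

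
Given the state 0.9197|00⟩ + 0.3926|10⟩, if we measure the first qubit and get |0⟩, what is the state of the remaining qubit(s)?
|0⟩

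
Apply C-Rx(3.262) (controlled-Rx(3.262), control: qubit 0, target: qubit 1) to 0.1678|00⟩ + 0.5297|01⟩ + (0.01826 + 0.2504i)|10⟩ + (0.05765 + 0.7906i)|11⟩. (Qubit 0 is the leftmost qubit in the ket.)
0.1678|00⟩ + 0.5297|01⟩ + (0.7881 - 0.07261i)|10⟩ + (0.2465 - 0.0658i)|11⟩

C-Rx(3.262) leaves the control-|0⟩ kets |00⟩, |01⟩ unchanged and applies Rx(3.262) to qubit 1 on the control-|1⟩ pair (|10⟩, |11⟩).
Rx(3.262) = [[cos(θ/2), −i·sin(θ/2)], [−i·sin(θ/2), cos(θ/2)]]; θ = 3.262, cos(θ/2) ≈ -0.0601673, sin(θ/2) ≈ 0.998188.
With a = amp(|10⟩) = (0.01826 + 0.2504i) and b = amp(|11⟩) = (0.05765 + 0.7906i):
new amp(|10⟩) = (-0.0601673)·a + (-0.998188i)·b = (0.7881 - 0.07261i)
new amp(|11⟩) = (-0.998188i)·a + (-0.0601673)·b = (0.2465 - 0.0658i)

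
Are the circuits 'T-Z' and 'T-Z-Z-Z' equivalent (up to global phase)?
Yes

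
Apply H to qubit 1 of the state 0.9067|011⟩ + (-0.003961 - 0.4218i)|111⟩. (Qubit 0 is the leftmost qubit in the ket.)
0.6411|001⟩ - 0.6411|011⟩ + (-0.002801 - 0.2983i)|101⟩ + (0.002801 + 0.2983i)|111⟩

H on qubit 1 mixes each pair of kets that differ only in qubit 1: amplitudes (a, b) of (|…0…⟩, |…1…⟩) become ((a + b)/√2, (a − b)/√2). Kets absent from the input have amplitude 0.
(|001⟩, |011⟩): (a, b) = (0, 0.9067) → (0.6411, -0.6411)
(|101⟩, |111⟩): (a, b) = (0, (-0.003961 - 0.4218i)) → ((-0.002801 - 0.2983i), (0.002801 + 0.2983i))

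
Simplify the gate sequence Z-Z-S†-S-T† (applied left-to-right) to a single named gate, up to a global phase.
T†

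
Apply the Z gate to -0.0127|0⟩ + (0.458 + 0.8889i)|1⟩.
-0.0127|0⟩ + (-0.458 - 0.8889i)|1⟩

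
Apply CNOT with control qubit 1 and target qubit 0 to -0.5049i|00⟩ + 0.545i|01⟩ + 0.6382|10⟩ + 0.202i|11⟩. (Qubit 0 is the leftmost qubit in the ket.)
-0.5049i|00⟩ + 0.202i|01⟩ + 0.6382|10⟩ + 0.545i|11⟩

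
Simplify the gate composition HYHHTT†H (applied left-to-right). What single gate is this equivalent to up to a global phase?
Y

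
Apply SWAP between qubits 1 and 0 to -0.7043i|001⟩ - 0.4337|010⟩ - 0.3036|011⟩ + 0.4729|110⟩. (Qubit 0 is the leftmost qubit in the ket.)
-0.7043i|001⟩ - 0.4337|100⟩ - 0.3036|101⟩ + 0.4729|110⟩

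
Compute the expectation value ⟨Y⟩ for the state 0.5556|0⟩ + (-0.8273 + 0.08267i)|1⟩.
0.09186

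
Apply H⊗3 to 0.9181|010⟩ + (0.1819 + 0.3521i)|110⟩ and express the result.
(0.3889 + 0.1245i)|000⟩ + (0.3889 + 0.1245i)|001⟩ + (-0.3889 - 0.1245i)|010⟩ + (-0.3889 - 0.1245i)|011⟩ + (0.2603 - 0.1245i)|100⟩ + (0.2603 - 0.1245i)|101⟩ + (-0.2603 + 0.1245i)|110⟩ + (-0.2603 + 0.1245i)|111⟩

H⊗3 gives amp(|y⟩) = (1/2√2) Σ_x (−1)^(x·y) amp(|x⟩), where x·y is the number of positions in which both x and y have a 1.
|000⟩: (0.9181 + (0.1819 + 0.3521i))/(2√2) = (0.3889 + 0.1245i)
|001⟩: (0.9181 + (0.1819 + 0.3521i))/(2√2) = (0.3889 + 0.1245i)
|010⟩: (-0.9181 - (0.1819 + 0.3521i))/(2√2) = (-0.3889 - 0.1245i)
|011⟩: (-0.9181 - (0.1819 + 0.3521i))/(2√2) = (-0.3889 - 0.1245i)
|100⟩: (0.9181 - (0.1819 + 0.3521i))/(2√2) = (0.2603 - 0.1245i)
|101⟩: (0.9181 - (0.1819 + 0.3521i))/(2√2) = (0.2603 - 0.1245i)
|110⟩: (-0.9181 + (0.1819 + 0.3521i))/(2√2) = (-0.2603 + 0.1245i)
|111⟩: (-0.9181 + (0.1819 + 0.3521i))/(2√2) = (-0.2603 + 0.1245i)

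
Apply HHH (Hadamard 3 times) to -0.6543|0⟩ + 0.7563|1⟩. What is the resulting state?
0.07212|0⟩ - 0.9974|1⟩

H² = I, so H^3 = H: a single Hadamard. With (a, b) = (-0.6543, 0.7563), H gives ((a + b)/√2, (a − b)/√2) = (0.07212, -0.9974).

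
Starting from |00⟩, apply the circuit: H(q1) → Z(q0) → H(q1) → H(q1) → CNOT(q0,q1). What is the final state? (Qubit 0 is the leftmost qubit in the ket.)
1/√2|00⟩ + 1/√2|01⟩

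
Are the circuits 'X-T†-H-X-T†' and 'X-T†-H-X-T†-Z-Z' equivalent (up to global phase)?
Yes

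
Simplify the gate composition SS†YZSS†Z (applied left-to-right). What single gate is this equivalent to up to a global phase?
Y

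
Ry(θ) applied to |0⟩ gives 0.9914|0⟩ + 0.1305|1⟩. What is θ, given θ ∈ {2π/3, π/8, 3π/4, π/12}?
π/12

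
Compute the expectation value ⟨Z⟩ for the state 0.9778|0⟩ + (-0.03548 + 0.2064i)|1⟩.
0.9122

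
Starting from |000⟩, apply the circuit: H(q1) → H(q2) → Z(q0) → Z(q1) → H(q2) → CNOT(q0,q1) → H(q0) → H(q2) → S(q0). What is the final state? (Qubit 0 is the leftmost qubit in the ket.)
1/√8|000⟩ + 1/√8|001⟩ - 1/√8|010⟩ - 1/√8|011⟩ + (1/√8)i|100⟩ + (1/√8)i|101⟩ - (1/√8)i|110⟩ - (1/√8)i|111⟩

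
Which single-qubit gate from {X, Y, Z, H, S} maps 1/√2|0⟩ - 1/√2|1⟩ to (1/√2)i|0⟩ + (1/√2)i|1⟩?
Y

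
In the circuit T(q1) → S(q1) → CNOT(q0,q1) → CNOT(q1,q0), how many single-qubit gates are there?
2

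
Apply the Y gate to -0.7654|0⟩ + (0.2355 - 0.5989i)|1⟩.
(-0.5989 - 0.2355i)|0⟩ - 0.7654i|1⟩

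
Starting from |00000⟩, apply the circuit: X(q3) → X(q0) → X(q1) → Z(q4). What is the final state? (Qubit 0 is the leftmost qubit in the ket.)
|11010⟩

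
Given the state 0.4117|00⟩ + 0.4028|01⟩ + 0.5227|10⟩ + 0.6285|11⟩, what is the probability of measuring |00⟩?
0.1695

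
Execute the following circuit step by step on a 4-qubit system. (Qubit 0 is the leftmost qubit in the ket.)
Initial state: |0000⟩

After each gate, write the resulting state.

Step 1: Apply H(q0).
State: 1/√2|0000⟩ + 1/√2|1000⟩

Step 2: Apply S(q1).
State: 1/√2|0000⟩ + 1/√2|1000⟩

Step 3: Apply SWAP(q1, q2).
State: 1/√2|0000⟩ + 1/√2|1000⟩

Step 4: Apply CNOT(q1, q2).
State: 1/√2|0000⟩ + 1/√2|1000⟩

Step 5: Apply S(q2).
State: 1/√2|0000⟩ + 1/√2|1000⟩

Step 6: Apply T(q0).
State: 1/√2|0000⟩ + (1/2 + (1/2)i)|1000⟩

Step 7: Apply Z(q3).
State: 1/√2|0000⟩ + (1/2 + (1/2)i)|1000⟩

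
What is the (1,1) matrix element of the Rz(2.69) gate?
(0.2239 + 0.9746i)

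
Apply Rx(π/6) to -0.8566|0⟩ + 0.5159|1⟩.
(-0.8274 - 0.1335i)|0⟩ + (0.4983 + 0.2217i)|1⟩

Rx(π/6) = [[cos(θ/2), −i·sin(θ/2)], [−i·sin(θ/2), cos(θ/2)]]; θ = π/6, cos(θ/2) ≈ 0.965926, sin(θ/2) ≈ 0.258819.
With a = amp(|0⟩) = -0.8566 and b = amp(|1⟩) = 0.5159:
new amp(|0⟩) = (0.965926)·a + (-0.258819i)·b = (-0.8274 - 0.1335i)
new amp(|1⟩) = (-0.258819i)·a + (0.965926)·b = (0.4983 + 0.2217i)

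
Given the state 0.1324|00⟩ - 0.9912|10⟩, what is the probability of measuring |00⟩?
0.01753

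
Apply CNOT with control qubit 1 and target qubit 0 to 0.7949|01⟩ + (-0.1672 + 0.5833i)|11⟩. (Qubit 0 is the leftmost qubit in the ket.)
(-0.1672 + 0.5833i)|01⟩ + 0.7949|11⟩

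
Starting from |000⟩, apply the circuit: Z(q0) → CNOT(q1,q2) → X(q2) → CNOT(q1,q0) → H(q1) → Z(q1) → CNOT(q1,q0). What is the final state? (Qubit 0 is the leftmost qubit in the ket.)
1/√2|001⟩ - 1/√2|111⟩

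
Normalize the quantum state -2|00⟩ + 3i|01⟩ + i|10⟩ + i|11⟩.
-0.5164|00⟩ + 0.7746i|01⟩ + 0.2582i|10⟩ + 0.2582i|11⟩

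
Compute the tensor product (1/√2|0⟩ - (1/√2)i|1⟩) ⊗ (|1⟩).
1/√2|01⟩ - (1/√2)i|11⟩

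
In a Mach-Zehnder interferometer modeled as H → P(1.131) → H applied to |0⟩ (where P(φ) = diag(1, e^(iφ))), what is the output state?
(0.7129 + 0.4524i)|0⟩ + (0.2871 - 0.4524i)|1⟩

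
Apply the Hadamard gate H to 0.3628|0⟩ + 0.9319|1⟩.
0.9155|0⟩ - 0.4024|1⟩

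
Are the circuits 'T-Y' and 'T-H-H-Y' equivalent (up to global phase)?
Yes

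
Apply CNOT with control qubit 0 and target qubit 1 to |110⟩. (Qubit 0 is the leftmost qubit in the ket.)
|100⟩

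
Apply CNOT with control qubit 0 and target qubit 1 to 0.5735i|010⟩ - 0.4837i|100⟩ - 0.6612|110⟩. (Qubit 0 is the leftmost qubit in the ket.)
0.5735i|010⟩ - 0.6612|100⟩ - 0.4837i|110⟩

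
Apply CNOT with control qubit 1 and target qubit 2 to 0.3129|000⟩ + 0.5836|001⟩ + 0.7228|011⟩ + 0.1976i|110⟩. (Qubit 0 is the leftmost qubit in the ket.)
0.3129|000⟩ + 0.5836|001⟩ + 0.7228|010⟩ + 0.1976i|111⟩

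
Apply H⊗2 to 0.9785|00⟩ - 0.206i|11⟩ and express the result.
(0.4893 - 0.103i)|00⟩ + (0.4893 + 0.103i)|01⟩ + (0.4893 + 0.103i)|10⟩ + (0.4893 - 0.103i)|11⟩

H⊗2 gives amp(|y⟩) = (1/2) Σ_x (−1)^(x·y) amp(|x⟩), where x·y is the number of positions in which both x and y have a 1.
|00⟩: (0.9785 - 0.206i)/2 = (0.4893 - 0.103i)
|01⟩: (0.9785 + 0.206i)/2 = (0.4893 + 0.103i)
|10⟩: (0.9785 + 0.206i)/2 = (0.4893 + 0.103i)
|11⟩: (0.9785 - 0.206i)/2 = (0.4893 - 0.103i)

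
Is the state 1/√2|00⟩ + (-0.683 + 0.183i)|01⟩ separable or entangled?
Separable

Writing the state as a|00⟩ + b|01⟩ + c|10⟩ + d|11⟩, it is a product state iff ad − bc = 0.
Here (a, b, c, d) = (1/√2, (-0.683 + 0.183i), 0, 0): ad − bc = (1/√2)(0) − (-0.683 + 0.183i)(0) = 0, so the state is separable.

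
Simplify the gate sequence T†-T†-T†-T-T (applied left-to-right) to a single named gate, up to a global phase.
T†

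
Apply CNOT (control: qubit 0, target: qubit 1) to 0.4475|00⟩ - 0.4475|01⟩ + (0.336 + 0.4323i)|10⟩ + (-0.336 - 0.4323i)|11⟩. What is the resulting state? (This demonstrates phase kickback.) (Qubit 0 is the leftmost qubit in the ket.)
0.4475|00⟩ - 0.4475|01⟩ + (-0.336 - 0.4323i)|10⟩ + (0.336 + 0.4323i)|11⟩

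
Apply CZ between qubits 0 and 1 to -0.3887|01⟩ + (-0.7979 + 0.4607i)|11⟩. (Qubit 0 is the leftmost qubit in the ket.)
-0.3887|01⟩ + (0.7979 - 0.4607i)|11⟩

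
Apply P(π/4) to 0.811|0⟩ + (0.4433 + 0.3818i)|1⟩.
0.811|0⟩ + (0.04349 + 0.5834i)|1⟩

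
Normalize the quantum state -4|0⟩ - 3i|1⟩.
-0.8|0⟩ - 0.6i|1⟩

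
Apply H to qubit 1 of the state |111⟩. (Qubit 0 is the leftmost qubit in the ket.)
1/√2|101⟩ - 1/√2|111⟩

H on qubit 1 mixes each pair of kets that differ only in qubit 1: amplitudes (a, b) of (|…0…⟩, |…1…⟩) become ((a + b)/√2, (a − b)/√2). Kets absent from the input have amplitude 0.
(|101⟩, |111⟩): (a, b) = (0, 1) → (1/√2, -1/√2)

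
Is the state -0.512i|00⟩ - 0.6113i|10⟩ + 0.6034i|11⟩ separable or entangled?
Entangled

Writing the state as a|00⟩ + b|01⟩ + c|10⟩ + d|11⟩, it is a product state iff ad − bc = 0.
Here (a, b, c, d) = (-0.512i, 0, -0.6113i, 0.6034i): ad − bc = (-0.512i)(0.6034i) − (0)(-0.6113i) = 0.3089 ≠ 0, so the state is entangled.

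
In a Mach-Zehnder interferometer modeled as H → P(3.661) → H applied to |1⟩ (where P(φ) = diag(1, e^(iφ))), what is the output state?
(0.9341 + 0.2482i)|0⟩ + (0.06594 - 0.2482i)|1⟩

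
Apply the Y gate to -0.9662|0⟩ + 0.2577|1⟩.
-0.2577i|0⟩ - 0.9662i|1⟩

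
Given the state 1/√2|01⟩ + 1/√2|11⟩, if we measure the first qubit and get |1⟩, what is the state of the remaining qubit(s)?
|1⟩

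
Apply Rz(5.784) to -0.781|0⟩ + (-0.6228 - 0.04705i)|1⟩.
(0.7568 + 0.1929i)|0⟩ + (0.6151 - 0.1082i)|1⟩

Rz(5.784) = [[e^(−iθ/2), 0], [0, e^(iθ/2)]] with e^(±iθ/2) = cos(θ/2) ± i·sin(θ/2); θ = 5.784, cos(θ/2) ≈ -0.969013, sin(θ/2) ≈ 0.247009.
With a = amp(|0⟩) = -0.781 and b = amp(|1⟩) = (-0.6228 - 0.04705i):
new amp(|0⟩) = (-0.969013 - 0.247009i)·a = (0.7568 + 0.1929i)
new amp(|1⟩) = (-0.969013 + 0.247009i)·b = (0.6151 - 0.1082i)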